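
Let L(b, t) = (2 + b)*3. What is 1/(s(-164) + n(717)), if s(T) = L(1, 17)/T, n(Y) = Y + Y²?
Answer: 164/84428175 ≈ 1.9425e-6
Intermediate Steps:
L(b, t) = 6 + 3*b
s(T) = 9/T (s(T) = (6 + 3*1)/T = (6 + 3)/T = 9/T)
1/(s(-164) + n(717)) = 1/(9/(-164) + 717*(1 + 717)) = 1/(9*(-1/164) + 717*718) = 1/(-9/164 + 514806) = 1/(84428175/164) = 164/84428175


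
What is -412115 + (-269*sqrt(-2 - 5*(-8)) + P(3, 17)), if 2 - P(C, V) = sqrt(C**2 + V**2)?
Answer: -412113 - sqrt(298) - 269*sqrt(38) ≈ -4.1379e+5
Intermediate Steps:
P(C, V) = 2 - sqrt(C**2 + V**2)
-412115 + (-269*sqrt(-2 - 5*(-8)) + P(3, 17)) = -412115 + (-269*sqrt(-2 - 5*(-8)) + (2 - sqrt(3**2 + 17**2))) = -412115 + (-269*sqrt(-2 + 40) + (2 - sqrt(9 + 289))) = -412115 + (-269*sqrt(38) + (2 - sqrt(298))) = -412115 + (2 - sqrt(298) - 269*sqrt(38)) = -412113 - sqrt(298) - 269*sqrt(38)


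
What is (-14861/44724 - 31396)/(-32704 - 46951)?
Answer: 280833913/712498044 ≈ 0.39415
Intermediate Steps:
(-14861/44724 - 31396)/(-32704 - 46951) = (-14861*1/44724 - 31396)/(-79655) = (-14861/44724 - 31396)*(-1/79655) = -1404169565/44724*(-1/79655) = 280833913/712498044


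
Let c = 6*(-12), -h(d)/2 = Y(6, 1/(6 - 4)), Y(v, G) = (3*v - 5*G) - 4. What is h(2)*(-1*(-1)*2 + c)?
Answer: 1610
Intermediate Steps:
Y(v, G) = -4 - 5*G + 3*v (Y(v, G) = (-5*G + 3*v) - 4 = -4 - 5*G + 3*v)
h(d) = -23 (h(d) = -2*(-4 - 5/(6 - 4) + 3*6) = -2*(-4 - 5/2 + 18) = -2*23/2 = -23)
c = -72
h(2)*(-1*(-1)*2 + c) = -23*(-1*(-1)*2 - 72) = -23*(1*2 - 72) = -23*(2 - 72) = -23*(-70) = 1610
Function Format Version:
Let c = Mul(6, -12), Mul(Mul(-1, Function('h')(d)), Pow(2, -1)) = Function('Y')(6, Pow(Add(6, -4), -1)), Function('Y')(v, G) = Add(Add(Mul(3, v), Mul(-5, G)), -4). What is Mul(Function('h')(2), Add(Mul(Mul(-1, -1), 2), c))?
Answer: 1610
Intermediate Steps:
Function('Y')(v, G) = Add(-4, Mul(-5, G), Mul(3, v)) (Function('Y')(v, G) = Add(Add(Mul(-5, G), Mul(3, v)), -4) = Add(-4, Mul(-5, G), Mul(3, v)))
Function('h')(d) = -23 (Function('h')(d) = Mul(-2, Add(-4, Mul(-5, Pow(Add(6, -4), -1)), Mul(3, 6))) = Mul(-2, Add(-4, Mul(-5, Pow(2, -1)), 18)) = Mul(-2, Add(-4, Mul(-5, Rational(1, 2)), 18)) = Mul(-2, Add(-4, Rational(-5, 2), 18)) = Mul(-2, Rational(23, 2)) = -23)
c = -72
Mul(Function('h')(2), Add(Mul(Mul(-1, -1), 2), c)) = Mul(-23, Add(Mul(Mul(-1, -1), 2), -72)) = Mul(-23, Add(Mul(1, 2), -72)) = Mul(-23, Add(2, -72)) = Mul(-23, -70) = 1610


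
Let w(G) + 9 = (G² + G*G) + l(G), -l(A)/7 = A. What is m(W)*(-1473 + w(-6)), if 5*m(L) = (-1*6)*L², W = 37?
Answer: 11236752/5 ≈ 2.2474e+6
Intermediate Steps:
l(A) = -7*A
w(G) = -9 - 7*G + 2*G² (w(G) = -9 + ((G² + G*G) - 7*G) = -9 + ((G² + G²) - 7*G) = -9 + (2*G² - 7*G) = -9 + (-7*G + 2*G²) = -9 - 7*G + 2*G²)
m(L) = -6*L²/5 (m(L) = ((-1*6)*L²)/5 = (-6*L²)/5 = -6*L²/5)
m(W)*(-1473 + w(-6)) = (-6/5*37²)*(-1473 + (-9 - 7*(-6) + 2*(-6)²)) = (-6/5*1369)*(-1473 + (-9 + 42 + 2*36)) = -8214*(-1473 + (-9 + 42 + 72))/5 = -8214*(-1473 + 105)/5 = -8214/5*(-1368) = 11236752/5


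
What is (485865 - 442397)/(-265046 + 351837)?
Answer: 43468/86791 ≈ 0.50084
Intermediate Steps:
(485865 - 442397)/(-265046 + 351837) = 43468/86791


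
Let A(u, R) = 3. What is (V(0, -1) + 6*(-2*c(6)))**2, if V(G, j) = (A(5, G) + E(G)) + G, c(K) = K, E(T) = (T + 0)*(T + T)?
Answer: 4761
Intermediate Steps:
E(T) = 2*T**2 (E(T) = T*(2*T) = 2*T**2)
V(G, j) = 3 + G + 2*G**2 (V(G, j) = (3 + 2*G**2) + G = 3 + G + 2*G**2)
(V(0, -1) + 6*(-2*c(6)))**2 = ((3 + 0 + 2*0**2) + 6*(-2*6))**2 = ((3 + 0 + 2*0) + 6*(-12))**2 = ((3 + 0 + 0) - 72)**2 = (3 - 72)**2 = (-69)**2 = 4761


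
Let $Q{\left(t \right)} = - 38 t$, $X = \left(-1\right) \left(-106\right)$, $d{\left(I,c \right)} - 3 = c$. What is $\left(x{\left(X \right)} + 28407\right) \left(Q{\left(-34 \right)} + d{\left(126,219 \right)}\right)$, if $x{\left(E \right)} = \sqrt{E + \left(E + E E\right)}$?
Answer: $43008198 + 9084 \sqrt{318} \approx 4.317 \cdot 10^{7}$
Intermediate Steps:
$d{\left(I,c \right)} = 3 + c$
$X = 106$
$x{\left(E \right)} = \sqrt{E^{2} + 2 E}$ ($x{\left(E \right)} = \sqrt{E + \left(E + E^{2}\right)} = \sqrt{E^{2} + 2 E}$)
$\left(x{\left(X \right)} + 28407\right) \left(Q{\left(-34 \right)} + d{\left(126,219 \right)}\right) = \left(\sqrt{106 \left(2 + 106\right)} + 28407\right) \left(\left(-38\right) \left(-34\right) + \left(3 + 219\right)\right) = \left(\sqrt{106 \cdot 108} + 28407\right) \left(1292 + 222\right) = \left(\sqrt{11448} + 28407\right) 1514 = \left(6 \sqrt{318} + 28407\right) 1514 = \left(28407 + 6 \sqrt{318}\right) 1514 = 43008198 + 9084 \sqrt{318}$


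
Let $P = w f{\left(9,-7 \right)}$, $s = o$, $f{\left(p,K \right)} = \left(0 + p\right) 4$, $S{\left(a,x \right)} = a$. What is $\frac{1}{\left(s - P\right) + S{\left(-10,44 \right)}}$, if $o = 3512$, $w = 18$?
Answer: $\frac{1}{2854} \approx 0.00035039$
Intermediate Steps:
$f{\left(p,K \right)} = 4 p$ ($f{\left(p,K \right)} = p 4 = 4 p$)
$s = 3512$
$P = 648$ ($P = 18 \cdot 4 \cdot 9 = 18 \cdot 36 = 648$)
$\frac{1}{\left(s - P\right) + S{\left(-10,44 \right)}} = \frac{1}{\left(3512 - 648\right) - 10} = \frac{1}{2864 - 10} = \frac{1}{2854}$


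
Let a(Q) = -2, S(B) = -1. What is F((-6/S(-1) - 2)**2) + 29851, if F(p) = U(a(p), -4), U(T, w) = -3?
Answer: 29848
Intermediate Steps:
F(p) = -3
F((-6/S(-1) - 2)**2) + 29851 = -3 + 29851 = 29848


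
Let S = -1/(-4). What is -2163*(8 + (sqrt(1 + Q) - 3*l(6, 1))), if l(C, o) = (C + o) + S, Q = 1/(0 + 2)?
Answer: 118965/4 - 2163*sqrt(6)/2 ≈ 27092.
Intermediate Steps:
Q = 1/2 ≈ 0.50000
S = 1/4 (S = -1*(-1/4) = 1/4 ≈ 0.25000)
l(C, o) = 1/4 + C + o (l(C, o) = (C + o) + 1/4 = 1/4 + C + o)
-2163*(8 + (sqrt(1 + Q) - 3*l(6, 1))) = -2163*(8 + (sqrt(1 + 1/2) - 3*(1/4 + 6 + 1))) = -2163*(8 + (sqrt(3/2) - 3*29/4)) = -2163*(8 + (sqrt(6)/2 - 87/4)) = -2163*(8 + (-87/4 + sqrt(6)/2)) = -2163*(-55/4 + sqrt(6)/2) = 118965/4 - 2163*sqrt(6)/2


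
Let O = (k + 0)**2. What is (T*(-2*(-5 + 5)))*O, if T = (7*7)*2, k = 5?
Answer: 0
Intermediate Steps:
O = 25 (O = (5 + 0)**2 = 5**2 = 25)
T = 98 (T = 49*2 = 98)
(T*(-2*(-5 + 5)))*O = (98*(-2*(-5 + 5)))*25 = (98*(-2*0))*25 = (98*0)*25 = 0*25 = 0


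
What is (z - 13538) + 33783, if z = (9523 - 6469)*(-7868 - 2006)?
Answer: -30134951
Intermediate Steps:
z = -30155196 (z = 3054*(-9874) = -30155196)
(z - 13538) + 33783 = (-30155196 - 13538) + 33783 = -30168734 + 33783 = -30134951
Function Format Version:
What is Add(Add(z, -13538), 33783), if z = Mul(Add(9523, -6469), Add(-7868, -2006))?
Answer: -30134951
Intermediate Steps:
z = -30155196 (z = Mul(3054, -9874) = -30155196)
Add(Add(z, -13538), 33783) = Add(Add(-30155196, -13538), 33783) = Add(-30168734, 33783) = -30134951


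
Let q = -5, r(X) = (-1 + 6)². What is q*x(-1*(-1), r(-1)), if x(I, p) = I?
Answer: -5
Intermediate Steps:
r(X) = 25 (r(X) = 5² = 25)
q*x(-1*(-1), r(-1)) = -(-5)*(-1) = -5*1 = -5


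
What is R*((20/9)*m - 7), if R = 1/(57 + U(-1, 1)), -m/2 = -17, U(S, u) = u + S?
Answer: 617/513 ≈ 1.2027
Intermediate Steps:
U(S, u) = S + u
m = 34 (m = -2*(-17) = 34)
R = 1/57 (R = 1/(57 + (-1 + 1)) = 1/(57 + 0) = 1/57 ≈ 0.017544)
R*((20/9)*m - 7) = ((20/9)*34 - 7)/57 = (680/9 - 7)/57 = (1/57)*(617/9) = 617/513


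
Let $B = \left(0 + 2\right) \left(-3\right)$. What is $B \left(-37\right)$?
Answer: $222$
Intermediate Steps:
$B = -6$ ($B = 2 \left(-3\right) = -6$)
$B \left(-37\right) = \left(-6\right) \left(-37\right) = 222$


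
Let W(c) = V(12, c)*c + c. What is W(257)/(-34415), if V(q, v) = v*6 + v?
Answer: -92520/6883 ≈ -13.442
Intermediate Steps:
V(q, v) = 7*v (V(q, v) = 6*v + v = 7*v)
W(c) = c + 7*c² (W(c) = (7*c)*c + c = 7*c² + c = c + 7*c²)
W(257)/(-34415) = (257*(1 + 7*257))/(-34415) = (257*(1 + 1799))*(-1/34415) = (257*1800)*(-1/34415) = 462600*(-1/34415) = -92520/6883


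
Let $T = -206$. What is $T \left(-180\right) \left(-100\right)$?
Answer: $-3708000$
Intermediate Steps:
$T \left(-180\right) \left(-100\right) = \left(-206\right) \left(-180\right) \left(-100\right) = 37080 \left(-100\right) = -3708000$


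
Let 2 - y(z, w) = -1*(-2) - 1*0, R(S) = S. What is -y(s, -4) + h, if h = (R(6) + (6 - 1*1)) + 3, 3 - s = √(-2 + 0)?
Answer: 14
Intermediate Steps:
s = 3 - I*√2 (s = 3 - √(-2 + 0) = 3 - √(-2) = 3 - I*√2 ≈ 3.0 - 1.4142*I)
y(z, w) = 0 (y(z, w) = 2 - (-1*(-2) - 1*0) = 2 - (2 + 0) = 2 - 1*2 = 2 - 2 = 0)
h = 14 (h = (6 + (6 - 1*1)) + 3 = (6 + (6 - 1)) + 3 = (6 + 5) + 3 = 11 + 3 = 14)
-y(s, -4) + h = -1*0 + 14 = 0 + 14 = 14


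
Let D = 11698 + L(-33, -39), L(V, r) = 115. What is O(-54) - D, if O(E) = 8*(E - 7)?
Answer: -12301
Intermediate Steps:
O(E) = -56 + 8*E (O(E) = 8*(-7 + E) = -56 + 8*E)
D = 11813 (D = 11698 + 115 = 11813)
O(-54) - D = (-56 + 8*(-54)) - 1*11813 = (-56 - 432) - 11813 = -488 - 11813 = -12301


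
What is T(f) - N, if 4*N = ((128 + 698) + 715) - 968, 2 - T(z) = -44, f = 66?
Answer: -389/4 ≈ -97.250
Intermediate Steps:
T(z) = 46 (T(z) = 2 - 1*(-44) = 2 + 44 = 46)
N = 573/4 (N = (((128 + 698) + 715) - 968)/4 = ((826 + 715) - 968)/4 = (1541 - 968)/4 = (1/4)*573 = 573/4 ≈ 143.25)
T(f) - N = 46 - 1*573/4 = 46 - 573/4 = -389/4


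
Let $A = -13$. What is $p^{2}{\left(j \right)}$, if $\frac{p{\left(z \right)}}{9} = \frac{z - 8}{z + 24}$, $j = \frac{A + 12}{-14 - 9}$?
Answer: $\frac{2712609}{305809} \approx 8.8703$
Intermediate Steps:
$j = \frac{1}{23}$ ($j = \frac{-13 + 12}{-14 - 9} = - \frac{1}{-23} = \left(-1\right) \left(- \frac{1}{23}\right) = \frac{1}{23} \approx 0.043478$)
$p{\left(z \right)} = \frac{9 \left(-8 + z\right)}{24 + z}$ ($p{\left(z \right)} = 9 \frac{z - 8}{z + 24} = 9 \frac{-8 + z}{24 + z} = \frac{9 \left(-8 + z\right)}{24 + z}$)
$p^{2}{\left(j \right)} = \left(\frac{9 \left(-8 + \frac{1}{23}\right)}{24 + \frac{1}{23}}\right)^{2} = \left(9 \frac{1}{\frac{553}{23}} \left(- \frac{183}{23}\right)\right)^{2} = \left(9 \cdot \frac{23}{553} \left(- \frac{183}{23}\right)\right)^{2} = \left(- \frac{1647}{553}\right)^{2} = \frac{2712609}{305809}$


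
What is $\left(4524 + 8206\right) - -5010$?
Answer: $17740$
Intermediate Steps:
$\left(4524 + 8206\right) - -5010 = 12730 + 5010 = 17740$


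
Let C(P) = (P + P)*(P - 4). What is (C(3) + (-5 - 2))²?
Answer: 169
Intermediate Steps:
C(P) = 2*P*(-4 + P) (C(P) = (2*P)*(-4 + P) = 2*P*(-4 + P))
(C(3) + (-5 - 2))² = (2*3*(-4 + 3) + (-5 - 2))² = (2*3*(-1) - 7)² = (-6 - 7)² = (-13)² = 169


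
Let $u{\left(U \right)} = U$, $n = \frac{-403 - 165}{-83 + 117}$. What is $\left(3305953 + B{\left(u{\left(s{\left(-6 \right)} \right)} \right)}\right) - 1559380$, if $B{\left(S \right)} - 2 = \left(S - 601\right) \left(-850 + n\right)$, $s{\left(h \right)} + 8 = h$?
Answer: $\frac{38753185}{17} \approx 2.2796 \cdot 10^{6}$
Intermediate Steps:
$n = - \frac{284}{17}$ ($n = - \frac{568}{34} = \left(-568\right) \frac{1}{34} = - \frac{284}{17} \approx -16.706$)
$s{\left(h \right)} = -8 + h$
$B{\left(S \right)} = \frac{8855168}{17} - \frac{14734 S}{17}$ ($B{\left(S \right)} = 2 + \left(S - 601\right) \left(-850 - \frac{284}{17}\right) = 2 + \left(-601 + S\right) \left(- \frac{14734}{17}\right) = 2 - \left(- \frac{8855134}{17} + \frac{14734 S}{17}\right) = \frac{8855168}{17} - \frac{14734 S}{17}$)
$\left(3305953 + B{\left(u{\left(s{\left(-6 \right)} \right)} \right)}\right) - 1559380 = \left(3305953 + \left(\frac{8855168}{17} - \frac{14734 \left(-8 - 6\right)}{17}\right)\right) - 1559380 = \left(3305953 + \left(\frac{8855168}{17} - - \frac{206276}{17}\right)\right) - 1559380 = \left(3305953 + \left(\frac{8855168}{17} + \frac{206276}{17}\right)\right) - 1559380 = \left(3305953 + \frac{9061444}{17}\right) - 1559380 = \frac{65262645}{17} - 1559380 = \frac{38753185}{17}$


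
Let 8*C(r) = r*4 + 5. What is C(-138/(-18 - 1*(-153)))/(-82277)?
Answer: -41/29619720 ≈ -1.3842e-6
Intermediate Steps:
C(r) = 5/8 + r/2 (C(r) = (r*4 + 5)/8 = (4*r + 5)/8 = (5 + 4*r)/8 = 5/8 + r/2)
C(-138/(-18 - 1*(-153)))/(-82277) = (5/8 + (-138/(-18 - 1*(-153)))/2)/(-82277) = (5/8 + (-138/(-18 + 153))/2)*(-1/82277) = (5/8 + (-138/135)/2)*(-1/82277) = (5/8 + (-138*1/135)/2)*(-1/82277) = (5/8 + (½)*(-46/45))*(-1/82277) = (5/8 - 23/45)*(-1/82277) = (41/360)*(-1/82277) = -41/29619720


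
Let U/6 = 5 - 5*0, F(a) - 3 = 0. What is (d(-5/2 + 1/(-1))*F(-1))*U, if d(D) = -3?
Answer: -270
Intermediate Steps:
F(a) = 3 (F(a) = 3 + 0 = 3)
U = 30 (U = 6*(5 - 5*0) = 6*(5 + 0) = 6*5 = 30)
(d(-5/2 + 1/(-1))*F(-1))*U = -3*3*30 = -9*30 = -270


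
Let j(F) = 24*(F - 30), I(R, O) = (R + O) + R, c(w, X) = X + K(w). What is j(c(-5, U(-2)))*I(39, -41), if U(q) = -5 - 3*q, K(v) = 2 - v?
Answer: -19536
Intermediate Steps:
c(w, X) = 2 + X - w (c(w, X) = X + (2 - w) = 2 + X - w)
I(R, O) = O + 2*R (I(R, O) = (O + R) + R = O + 2*R)
j(F) = -720 + 24*F (j(F) = 24*(-30 + F) = -720 + 24*F)
j(c(-5, U(-2)))*I(39, -41) = (-720 + 24*(2 + (-5 - 3*(-2)) - 1*(-5)))*(-41 + 2*39) = (-720 + 24*(2 + (-5 + 6) + 5))*(-41 + 78) = (-720 + 24*(2 + 1 + 5))*37 = (-720 + 24*8)*37 = (-720 + 192)*37 = -528*37 = -19536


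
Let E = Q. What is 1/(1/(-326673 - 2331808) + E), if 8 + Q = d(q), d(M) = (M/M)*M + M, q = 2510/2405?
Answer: -1278729361/7560720445 ≈ -0.16913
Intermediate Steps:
q = 502/481 (q = 2510*(1/2405) = 502/481 ≈ 1.0437)
d(M) = 2*M (d(M) = 1*M + M = M + M = 2*M)
Q = -2844/481 (Q = -8 + 2*(502/481) = -8 + 1004/481 = -2844/481 ≈ -5.9127)
E = -2844/481 ≈ -5.9127
1/(1/(-326673 - 2331808) + E) = 1/(1/(-326673 - 2331808) - 2844/481) = 1/(1/(-2658481) - 2844/481) = 1/(-1/2658481 - 2844/481) = 1/(-7560720445/1278729361) = -1278729361/7560720445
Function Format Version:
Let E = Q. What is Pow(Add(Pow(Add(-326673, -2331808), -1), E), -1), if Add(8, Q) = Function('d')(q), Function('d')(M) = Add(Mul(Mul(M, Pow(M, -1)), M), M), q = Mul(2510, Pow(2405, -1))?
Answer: Rational(-1278729361, 7560720445) ≈ -0.16913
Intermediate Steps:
q = Rational(502, 481) (q = Mul(2510, Rational(1, 2405)) = Rational(502, 481) ≈ 1.0437)
Function('d')(M) = Mul(2, M) (Function('d')(M) = Add(Mul(1, M), M) = Add(M, M) = Mul(2, M))
Q = Rational(-2844, 481) (Q = Add(-8, Mul(2, Rational(502, 481))) = Add(-8, Rational(1004, 481)) = Rational(-2844, 481) ≈ -5.9127)
E = Rational(-2844, 481) ≈ -5.9127
Pow(Add(Pow(Add(-326673, -2331808), -1), E), -1) = Pow(Add(Pow(Add(-326673, -2331808), -1), Rational(-2844, 481)), -1) = Pow(Add(Pow(-2658481, -1), Rational(-2844, 481)), -1) = Pow(Add(Rational(-1, 2658481), Rational(-2844, 481)), -1) = Pow(Rational(-7560720445, 1278729361), -1) = Rational(-1278729361, 7560720445)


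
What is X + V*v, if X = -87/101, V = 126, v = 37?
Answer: 470775/101 ≈ 4661.1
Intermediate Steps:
X = -87/101 (X = -87*1/101 = -87/101 ≈ -0.86139)
X + V*v = -87/101 + 126*37 = -87/101 + 4662 = 470775/101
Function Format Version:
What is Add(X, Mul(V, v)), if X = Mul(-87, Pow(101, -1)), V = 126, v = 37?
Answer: Rational(470775, 101) ≈ 4661.1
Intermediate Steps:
X = Rational(-87, 101) (X = Mul(-87, Rational(1, 101)) = Rational(-87, 101) ≈ -0.86139)
Add(X, Mul(V, v)) = Add(Rational(-87, 101), Mul(126, 37)) = Add(Rational(-87, 101), 4662) = Rational(470775, 101)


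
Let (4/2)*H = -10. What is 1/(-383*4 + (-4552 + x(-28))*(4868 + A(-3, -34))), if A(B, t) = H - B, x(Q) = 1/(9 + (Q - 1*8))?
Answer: -9/199365698 ≈ -4.5143e-8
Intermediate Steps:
x(Q) = 1/(1 + Q) (x(Q) = 1/(9 + (Q - 8)) = 1/(9 + (-8 + Q)) = 1/(1 + Q))
H = -5 (H = (½)*(-10) = -5)
A(B, t) = -5 - B
1/(-383*4 + (-4552 + x(-28))*(4868 + A(-3, -34))) = 1/(-383*4 + (-4552 + 1/(1 - 28))*(4868 + (-5 - 1*(-3)))) = 1/(-1532 + (-4552 + 1/(-27))*(4868 + (-5 + 3))) = 1/(-1532 + (-4552 - 1/27)*(4868 - 2)) = 1/(-1532 - 122905/27*4866) = 1/(-1532 - 199351910/9) = 1/(-199365698/9) = -9/199365698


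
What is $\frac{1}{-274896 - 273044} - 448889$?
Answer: $- \frac{245964238661}{547940} \approx -4.4889 \cdot 10^{5}$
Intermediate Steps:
$\frac{1}{-274896 - 273044} - 448889 = \frac{1}{-547940} - 448889 = - \frac{1}{547940} - 448889 = - \frac{245964238661}{547940}$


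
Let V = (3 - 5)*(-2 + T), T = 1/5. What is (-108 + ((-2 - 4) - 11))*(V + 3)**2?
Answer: -5445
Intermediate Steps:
T = 1/5 ≈ 0.20000
V = 18/5 (V = (3 - 5)*(-2 + 1/5) = -2*(-9/5) = 18/5 ≈ 3.6000)
(-108 + ((-2 - 4) - 11))*(V + 3)**2 = (-108 + ((-2 - 4) - 11))*(18/5 + 3)**2 = (-108 + (-6 - 11))*(33/5)**2 = (-108 - 17)*(1089/25) = -125*1089/25 = -5445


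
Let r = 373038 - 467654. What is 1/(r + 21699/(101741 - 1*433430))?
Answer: -110563/10461036041 ≈ -1.0569e-5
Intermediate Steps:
r = -94616
1/(r + 21699/(101741 - 1*433430)) = 1/(-94616 + 21699/(101741 - 1*433430)) = 1/(-94616 + 21699/(101741 - 433430)) = 1/(-94616 + 21699/(-331689)) = 1/(-94616 + 21699*(-1/331689)) = 1/(-94616 - 7233/110563) = 1/(-10461036041/110563) = -110563/10461036041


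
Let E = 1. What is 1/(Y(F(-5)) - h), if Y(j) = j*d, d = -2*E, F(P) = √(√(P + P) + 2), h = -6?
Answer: 1/(6 - 2*√(2 + I*√10)) ≈ 0.25347 + 0.18116*I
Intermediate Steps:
F(P) = √(2 + √2*√P) (F(P) = √(√(2*P) + 2) = √(√2*√P + 2) = √(2 + √2*√P))
d = -2 (d = -2*1 = -2)
Y(j) = -2*j (Y(j) = j*(-2) = -2*j)
1/(Y(F(-5)) - h) = 1/(-2*√(2 + √2*√(-5)) - 1*(-6)) = 1/(-2*√(2 + √2*(I*√5)) + 6) = 1/(-2*√(2 + I*√10) + 6) = 1/(6 - 2*√(2 + I*√10))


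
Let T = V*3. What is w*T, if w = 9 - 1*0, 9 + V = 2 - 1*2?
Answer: -243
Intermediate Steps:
V = -9 (V = -9 + (2 - 1*2) = -9 + (2 - 2) = -9 + 0 = -9)
w = 9 (w = 9 + 0 = 9)
T = -27 (T = -9*3 = -27)
w*T = 9*(-27) = -243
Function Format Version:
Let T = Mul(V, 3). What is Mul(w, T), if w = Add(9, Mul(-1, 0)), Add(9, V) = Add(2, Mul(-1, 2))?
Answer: -243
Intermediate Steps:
V = -9 (V = Add(-9, Add(2, Mul(-1, 2))) = Add(-9, Add(2, -2)) = Add(-9, 0) = -9)
w = 9 (w = Add(9, 0) = 9)
T = -27 (T = Mul(-9, 3) = -27)
Mul(w, T) = Mul(9, -27) = -243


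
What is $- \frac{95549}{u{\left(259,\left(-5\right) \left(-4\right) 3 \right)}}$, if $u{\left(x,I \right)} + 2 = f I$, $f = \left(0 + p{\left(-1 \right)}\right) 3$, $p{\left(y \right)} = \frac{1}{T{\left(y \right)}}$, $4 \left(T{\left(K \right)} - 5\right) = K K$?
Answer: $- \frac{668843}{226} \approx -2959.5$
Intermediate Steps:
$T{\left(K \right)} = 5 + \frac{K^{2}}{4}$ ($T{\left(K \right)} = 5 + \frac{K K}{4} = 5 + \frac{K^{2}}{4}$)
$p{\left(y \right)} = \frac{1}{5 + \frac{y^{2}}{4}}$
$f = \frac{4}{7}$ ($f = \left(0 + \frac{4}{20 + \left(-1\right)^{2}}\right) 3 = \left(0 + \frac{4}{20 + 1}\right) 3 = \left(0 + \frac{4}{21}\right) 3 = \frac{4}{21} \cdot 3 = \frac{4}{7} \approx 0.57143$)
$u{\left(x,I \right)} = -2 + \frac{4 I}{7}$
$- \frac{95549}{u{\left(259,\left(-5\right) \left(-4\right) 3 \right)}} = - \frac{95549}{-2 + \frac{4 \left(-5\right) \left(-4\right) 3}{7}} = - \frac{95549}{-2 + \frac{4 \cdot 20 \cdot 3}{7}} = - \frac{95549}{-2 + \frac{4}{7} \cdot 60} = - \frac{95549}{-2 + \frac{240}{7}} = - \frac{95549}{\frac{226}{7}} = \left(-95549\right) \frac{7}{226} = - \frac{668843}{226}$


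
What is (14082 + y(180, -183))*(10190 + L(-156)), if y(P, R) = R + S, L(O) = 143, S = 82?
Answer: 144465673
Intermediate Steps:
y(P, R) = 82 + R (y(P, R) = R + 82 = 82 + R)
(14082 + y(180, -183))*(10190 + L(-156)) = (14082 + (82 - 183))*(10190 + 143) = (14082 - 101)*10333 = 13981*10333 = 144465673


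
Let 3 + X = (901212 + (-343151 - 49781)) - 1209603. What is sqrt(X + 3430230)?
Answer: 2*sqrt(682226) ≈ 1651.9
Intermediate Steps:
X = -701326 (X = -3 + ((901212 + (-343151 - 49781)) - 1209603) = -3 + ((901212 - 392932) - 1209603) = -3 + (508280 - 1209603) = -3 - 701323 = -701326)
sqrt(X + 3430230) = sqrt(-701326 + 3430230) = sqrt(2728904) = 2*sqrt(682226)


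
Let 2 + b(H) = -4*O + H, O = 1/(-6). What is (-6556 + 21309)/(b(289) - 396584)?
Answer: -44259/1188889 ≈ -0.037227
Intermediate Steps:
O = -⅙ ≈ -0.16667
b(H) = -4/3 + H (b(H) = -2 + (-4*(-⅙) + H) = -2 + (⅔ + H) = -4/3 + H)
(-6556 + 21309)/(b(289) - 396584) = (-6556 + 21309)/((-4/3 + 289) - 396584) = 14753/(863/3 - 396584) = 14753/(-1188889/3) = 14753*(-3/1188889) = -44259/1188889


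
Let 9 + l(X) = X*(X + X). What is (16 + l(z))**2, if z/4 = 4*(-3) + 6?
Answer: 1343281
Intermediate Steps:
z = -24 (z = 4*(4*(-3) + 6) = 4*(-12 + 6) = 4*(-6) = -24)
l(X) = -9 + 2*X**2 (l(X) = -9 + X*(X + X) = -9 + X*(2*X) = -9 + 2*X**2)
(16 + l(z))**2 = (16 + (-9 + 2*(-24)**2))**2 = (16 + (-9 + 2*576))**2 = (16 + (-9 + 1152))**2 = (16 + 1143)**2 = 1159**2 = 1343281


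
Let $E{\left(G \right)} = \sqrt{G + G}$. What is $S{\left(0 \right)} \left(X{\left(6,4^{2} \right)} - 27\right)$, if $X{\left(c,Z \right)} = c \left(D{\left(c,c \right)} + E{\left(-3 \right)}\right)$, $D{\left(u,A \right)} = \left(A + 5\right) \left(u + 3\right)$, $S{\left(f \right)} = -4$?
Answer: $-2268 - 24 i \sqrt{6} \approx -2268.0 - 58.788 i$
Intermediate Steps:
$D{\left(u,A \right)} = \left(3 + u\right) \left(5 + A\right)$ ($D{\left(u,A \right)} = \left(5 + A\right) \left(3 + u\right) = \left(3 + u\right) \left(5 + A\right)$)
$E{\left(G \right)} = \sqrt{2} \sqrt{G}$ ($E{\left(G \right)} = \sqrt{2 G} = \sqrt{2} \sqrt{G}$)
$X{\left(c,Z \right)} = c \left(15 + c^{2} + 8 c + i \sqrt{6}\right)$ ($X{\left(c,Z \right)} = c \left(\left(15 + 3 c + 5 c + c c\right) + \sqrt{2} \sqrt{-3}\right) = c \left(\left(15 + 3 c + 5 c + c^{2}\right) + \sqrt{2} i \sqrt{3}\right) = c \left(\left(15 + c^{2} + 8 c\right) + i \sqrt{6}\right) = c \left(15 + c^{2} + 8 c + i \sqrt{6}\right)$)
$S{\left(0 \right)} \left(X{\left(6,4^{2} \right)} - 27\right) = - 4 \left(6 \left(15 + 6^{2} + 8 \cdot 6 + i \sqrt{6}\right) - 27\right) = - 4 \left(6 \left(15 + 36 + 48 + i \sqrt{6}\right) - 27\right) = - 4 \left(6 \left(99 + i \sqrt{6}\right) - 27\right) = - 4 \left(\left(594 + 6 i \sqrt{6}\right) - 27\right) = - 4 \left(567 + 6 i \sqrt{6}\right) = -2268 - 24 i \sqrt{6}$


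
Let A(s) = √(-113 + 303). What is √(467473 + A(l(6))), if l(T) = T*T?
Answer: √(467473 + √190) ≈ 683.73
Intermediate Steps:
l(T) = T²
A(s) = √190
√(467473 + A(l(6))) = √(467473 + √190)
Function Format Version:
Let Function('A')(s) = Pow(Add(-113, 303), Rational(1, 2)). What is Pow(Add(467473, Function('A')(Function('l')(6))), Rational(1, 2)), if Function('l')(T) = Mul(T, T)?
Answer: Pow(Add(467473, Pow(190, Rational(1, 2))), Rational(1, 2)) ≈ 683.73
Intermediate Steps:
Function('l')(T) = Pow(T, 2)
Function('A')(s) = Pow(190, Rational(1, 2))
Pow(Add(467473, Function('A')(Function('l')(6))), Rational(1, 2)) = Pow(Add(467473, Pow(190, Rational(1, 2))), Rational(1, 2))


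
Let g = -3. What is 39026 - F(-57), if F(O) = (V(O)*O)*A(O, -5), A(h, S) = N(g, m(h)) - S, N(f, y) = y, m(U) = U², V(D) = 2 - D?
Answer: 10982228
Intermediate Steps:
A(h, S) = h² - S
F(O) = O*(2 - O)*(5 + O²) (F(O) = ((2 - O)*O)*(O² - 1*(-5)) = (O*(2 - O))*(O² + 5) = (O*(2 - O))*(5 + O²) = O*(2 - O)*(5 + O²))
39026 - F(-57) = 39026 - (-1)*(-57)*(-2 - 57)*(5 + (-57)²) = 39026 - (-1)*(-57)*(-59)*(5 + 3249) = 39026 - (-1)*(-57)*(-59)*3254 = 39026 - 1*(-10943202) = 39026 + 10943202 = 10982228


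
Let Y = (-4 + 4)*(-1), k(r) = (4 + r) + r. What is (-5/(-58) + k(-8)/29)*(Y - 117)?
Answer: 2223/58 ≈ 38.328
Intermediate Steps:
k(r) = 4 + 2*r
Y = 0 (Y = 0*(-1) = 0)
(-5/(-58) + k(-8)/29)*(Y - 117) = (-5/(-58) + (4 + 2*(-8))/29)*(0 - 117) = (-5*(-1/58) + (4 - 16)*(1/29))*(-117) = (5/58 - 12*1/29)*(-117) = (5/58 - 12/29)*(-117) = -19/58*(-117) = 2223/58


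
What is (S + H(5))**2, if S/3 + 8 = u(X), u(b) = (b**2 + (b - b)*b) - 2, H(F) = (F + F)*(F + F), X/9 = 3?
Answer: 5094049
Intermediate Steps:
X = 27 (X = 9*3 = 27)
H(F) = 4*F**2 (H(F) = (2*F)*(2*F) = 4*F**2)
u(b) = -2 + b**2 (u(b) = (b**2 + 0*b) - 2 = (b**2 + 0) - 2 = b**2 - 2 = -2 + b**2)
S = 2157 (S = -24 + 3*(-2 + 27**2) = -24 + 3*(-2 + 729) = -24 + 3*727 = -24 + 2181 = 2157)
(S + H(5))**2 = (2157 + 4*5**2)**2 = (2157 + 4*25)**2 = (2157 + 100)**2 = 2257**2 = 5094049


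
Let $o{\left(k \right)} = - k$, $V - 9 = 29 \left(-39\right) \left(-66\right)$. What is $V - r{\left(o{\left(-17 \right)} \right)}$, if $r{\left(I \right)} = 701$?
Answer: $73954$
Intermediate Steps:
$V = 74655$ ($V = 9 + 29 \left(-39\right) \left(-66\right) = 9 - -74646 = 9 + 74646 = 74655$)
$V - r{\left(o{\left(-17 \right)} \right)} = 74655 - 701 = 73954$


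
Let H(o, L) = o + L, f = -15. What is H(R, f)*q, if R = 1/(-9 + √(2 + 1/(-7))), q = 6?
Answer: 6*(-15*√13 + 136*√7)/(√13 - 9*√7) ≈ -90.786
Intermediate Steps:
R = 1/(-9 + √91/7) (R = 1/(-9 + √(2 - ⅐)) = 1/(-9 + √(13/7)) = 1/(-9 + √91/7) ≈ -0.13094)
H(o, L) = L + o
H(R, f)*q = (-15 + √7/(√13 - 9*√7))*6 = -90 + 6*√7/(√13 - 9*√7)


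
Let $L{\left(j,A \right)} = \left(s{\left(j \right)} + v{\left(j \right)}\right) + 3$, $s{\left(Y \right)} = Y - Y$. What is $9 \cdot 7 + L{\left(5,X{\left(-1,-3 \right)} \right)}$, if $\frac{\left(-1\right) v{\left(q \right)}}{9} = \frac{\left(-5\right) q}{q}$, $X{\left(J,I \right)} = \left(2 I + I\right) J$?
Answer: $111$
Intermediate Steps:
$X{\left(J,I \right)} = 3 I J$
$v{\left(q \right)} = 45$ ($v{\left(q \right)} = - 9 \frac{\left(-5\right) q}{q} = \left(-9\right) \left(-5\right) = 45$)
$s{\left(Y \right)} = 0$
$L{\left(j,A \right)} = 48$ ($L{\left(j,A \right)} = \left(0 + 45\right) + 3 = 45 + 3 = 48$)
$9 \cdot 7 + L{\left(5,X{\left(-1,-3 \right)} \right)} = 9 \cdot 7 + 48 = 63 + 48 = 111$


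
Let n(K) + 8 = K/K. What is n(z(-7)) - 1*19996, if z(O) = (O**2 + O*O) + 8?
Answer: -20003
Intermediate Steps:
z(O) = 8 + 2*O**2 (z(O) = (O**2 + O**2) + 8 = 2*O**2 + 8 = 8 + 2*O**2)
n(K) = -7 (n(K) = -8 + K/K = -8 + 1 = -7)
n(z(-7)) - 1*19996 = -7 - 1*19996 = -7 - 19996 = -20003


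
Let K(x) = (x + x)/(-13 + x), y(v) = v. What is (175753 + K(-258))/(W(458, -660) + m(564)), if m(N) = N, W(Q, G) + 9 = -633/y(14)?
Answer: 666814106/1934127 ≈ 344.76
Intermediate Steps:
W(Q, G) = -759/14 (W(Q, G) = -9 - 633/14 = -759/14)
K(x) = 2*x/(-13 + x) (K(x) = (2*x)/(-13 + x) = 2*x/(-13 + x))
(175753 + K(-258))/(W(458, -660) + m(564)) = (175753 + 2*(-258)/(-13 - 258))/(-759/14 + 564) = (175753 + 2*(-258)/(-271))/(7137/14) = (175753 + 2*(-258)*(-1/271))*(14/7137) = (175753 + 516/271)*(14/7137) = (47629579/271)*(14/7137) = 666814106/1934127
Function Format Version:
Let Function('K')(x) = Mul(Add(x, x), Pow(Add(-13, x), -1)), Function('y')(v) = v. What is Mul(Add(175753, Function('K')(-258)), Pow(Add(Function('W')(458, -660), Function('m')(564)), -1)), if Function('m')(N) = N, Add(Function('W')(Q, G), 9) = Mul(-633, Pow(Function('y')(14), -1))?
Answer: Rational(666814106, 1934127) ≈ 344.76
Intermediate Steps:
Function('W')(Q, G) = Rational(-759, 14) (Function('W')(Q, G) = Add(-9, Mul(-633, Pow(14, -1))) = Add(-9, Mul(-633, Rational(1, 14))) = Add(-9, Rational(-633, 14)) = Rational(-759, 14))
Function('K')(x) = Mul(2, x, Pow(Add(-13, x), -1)) (Function('K')(x) = Mul(Mul(2, x), Pow(Add(-13, x), -1)) = Mul(2, x, Pow(Add(-13, x), -1)))
Mul(Add(175753, Function('K')(-258)), Pow(Add(Function('W')(458, -660), Function('m')(564)), -1)) = Mul(Add(175753, Mul(2, -258, Pow(Add(-13, -258), -1))), Pow(Add(Rational(-759, 14), 564), -1)) = Mul(Add(175753, Mul(2, -258, Pow(-271, -1))), Pow(Rational(7137, 14), -1)) = Mul(Add(175753, Mul(2, -258, Rational(-1, 271))), Rational(14, 7137)) = Mul(Add(175753, Rational(516, 271)), Rational(14, 7137)) = Mul(Rational(47629579, 271), Rational(14, 7137)) = Rational(666814106, 1934127)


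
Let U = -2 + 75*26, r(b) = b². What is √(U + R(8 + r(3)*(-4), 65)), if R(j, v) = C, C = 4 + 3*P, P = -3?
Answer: √1943 ≈ 44.079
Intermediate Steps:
C = -5 (C = 4 + 3*(-3) = 4 - 9 = -5)
R(j, v) = -5
U = 1948 (U = -2 + 1950 = 1948)
√(U + R(8 + r(3)*(-4), 65)) = √(1948 - 5) = √1943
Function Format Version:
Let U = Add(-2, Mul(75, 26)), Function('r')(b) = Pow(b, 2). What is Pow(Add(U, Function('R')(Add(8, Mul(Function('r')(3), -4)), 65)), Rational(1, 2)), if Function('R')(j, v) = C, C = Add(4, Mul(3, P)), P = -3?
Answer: Pow(1943, Rational(1, 2)) ≈ 44.079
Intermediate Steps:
C = -5 (C = Add(4, Mul(3, -3)) = Add(4, -9) = -5)
Function('R')(j, v) = -5
U = 1948 (U = Add(-2, 1950) = 1948)
Pow(Add(U, Function('R')(Add(8, Mul(Function('r')(3), -4)), 65)), Rational(1, 2)) = Pow(Add(1948, -5), Rational(1, 2)) = Pow(1943, Rational(1, 2))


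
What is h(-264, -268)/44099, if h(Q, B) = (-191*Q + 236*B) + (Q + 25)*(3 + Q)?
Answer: 4505/4009 ≈ 1.1237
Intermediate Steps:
h(Q, B) = -191*Q + 236*B + (3 + Q)*(25 + Q) (h(Q, B) = (-191*Q + 236*B) + (25 + Q)*(3 + Q) = (-191*Q + 236*B) + (3 + Q)*(25 + Q) = -191*Q + 236*B + (3 + Q)*(25 + Q))
h(-264, -268)/44099 = (75 + (-264)² - 163*(-264) + 236*(-268))/44099 = (75 + 69696 + 43032 - 63248)*(1/44099) = 49555*(1/44099) = 4505/4009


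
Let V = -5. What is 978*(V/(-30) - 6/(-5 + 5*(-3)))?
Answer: 2282/5 ≈ 456.40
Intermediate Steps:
978*(V/(-30) - 6/(-5 + 5*(-3))) = 978*(-5/(-30) - 6/(-5 + 5*(-3))) = 978*(-5*(-1/30) - 6/(-5 - 15)) = 978*(1/6 - 6/(-20)) = 978*(1/6 - 6*(-1/20)) = 978*(1/6 + 3/10) = 978*(7/15) = 2282/5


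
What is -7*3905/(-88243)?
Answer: 27335/88243 ≈ 0.30977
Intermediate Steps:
-7*3905/(-88243) = -27335*(-1/88243) = 27335/88243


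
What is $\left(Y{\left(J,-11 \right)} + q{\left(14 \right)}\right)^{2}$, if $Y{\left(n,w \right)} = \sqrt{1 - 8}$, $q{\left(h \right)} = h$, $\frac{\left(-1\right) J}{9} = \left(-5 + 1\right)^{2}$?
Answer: $\left(14 + i \sqrt{7}\right)^{2} \approx 189.0 + 74.081 i$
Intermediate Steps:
$J = -144$ ($J = - 9 \left(-5 + 1\right)^{2} = - 9 \left(-4\right)^{2} = \left(-9\right) 16 = -144$)
$Y{\left(n,w \right)} = i \sqrt{7}$ ($Y{\left(n,w \right)} = \sqrt{-7} = i \sqrt{7}$)
$\left(Y{\left(J,-11 \right)} + q{\left(14 \right)}\right)^{2} = \left(i \sqrt{7} + 14\right)^{2} = \left(14 + i \sqrt{7}\right)^{2}$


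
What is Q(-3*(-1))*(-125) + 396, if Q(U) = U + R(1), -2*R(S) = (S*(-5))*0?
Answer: 21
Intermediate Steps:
R(S) = 0 (R(S) = -S*(-5)*0/2 = -(-5*S)*0/2 = -1/2*0 = 0)
Q(U) = U (Q(U) = U + 0 = U)
Q(-3*(-1))*(-125) + 396 = -3*(-1)*(-125) + 396 = 3*(-125) + 396 = -375 + 396 = 21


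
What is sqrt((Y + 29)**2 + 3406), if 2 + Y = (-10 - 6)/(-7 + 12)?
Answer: sqrt(99311)/5 ≈ 63.027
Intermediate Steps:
Y = -26/5 (Y = -2 + (-10 - 6)/(-7 + 12) = -2 - 16/5 = -26/5 ≈ -5.2000)
sqrt((Y + 29)**2 + 3406) = sqrt((-26/5 + 29)**2 + 3406) = sqrt((119/5)**2 + 3406) = sqrt(14161/25 + 3406) = sqrt(99311/25) = sqrt(99311)/5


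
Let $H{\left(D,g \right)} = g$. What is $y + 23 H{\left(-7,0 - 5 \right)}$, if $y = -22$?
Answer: $-137$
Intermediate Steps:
$y + 23 H{\left(-7,0 - 5 \right)} = -22 + 23 \left(0 - 5\right) = -22 + 23 \left(-5\right) = -22 - 115 = -137$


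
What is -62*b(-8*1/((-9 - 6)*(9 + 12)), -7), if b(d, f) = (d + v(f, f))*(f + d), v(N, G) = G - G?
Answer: 1089712/99225 ≈ 10.982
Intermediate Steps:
v(N, G) = 0
b(d, f) = d*(d + f) (b(d, f) = (d + 0)*(f + d) = d*(d + f))
-62*b(-8*1/((-9 - 6)*(9 + 12)), -7) = -62*(-8*1/((-9 - 6)*(9 + 12)))*(-8*1/((-9 - 6)*(9 + 12)) - 7) = -62*(-8/(21*(-15)))*(-8/(21*(-15)) - 7) = -62*(-8/(-315))*(-8/(-315) - 7) = -62*(-8*(-1/315))*(-8*(-1/315) - 7) = -496*(8/315 - 7)/315 = -496*(-2197)/(315*315) = -62*(-17576/99225) = 1089712/99225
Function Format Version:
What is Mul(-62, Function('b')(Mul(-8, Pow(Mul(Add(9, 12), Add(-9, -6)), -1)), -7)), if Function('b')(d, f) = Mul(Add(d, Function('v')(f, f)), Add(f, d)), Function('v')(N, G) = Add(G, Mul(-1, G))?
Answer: Rational(1089712, 99225) ≈ 10.982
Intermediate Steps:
Function('v')(N, G) = 0
Function('b')(d, f) = Mul(d, Add(d, f)) (Function('b')(d, f) = Mul(Add(d, 0), Add(f, d)) = Mul(d, Add(d, f)))
Mul(-62, Function('b')(Mul(-8, Pow(Mul(Add(9, 12), Add(-9, -6)), -1)), -7)) = Mul(-62, Mul(Mul(-8, Pow(Mul(Add(9, 12), Add(-9, -6)), -1)), Add(Mul(-8, Pow(Mul(Add(9, 12), Add(-9, -6)), -1)), -7))) = Mul(-62, Mul(Mul(-8, Pow(Mul(21, -15), -1)), Add(Mul(-8, Pow(Mul(21, -15), -1)), -7))) = Mul(-62, Mul(Mul(-8, Pow(-315, -1)), Add(Mul(-8, Pow(-315, -1)), -7))) = Mul(-62, Mul(Mul(-8, Rational(-1, 315)), Add(Mul(-8, Rational(-1, 315)), -7))) = Mul(-62, Mul(Rational(8, 315), Add(Rational(8, 315), -7))) = Mul(-62, Mul(Rational(8, 315), Rational(-2197, 315))) = Mul(-62, Rational(-17576, 99225)) = Rational(1089712, 99225)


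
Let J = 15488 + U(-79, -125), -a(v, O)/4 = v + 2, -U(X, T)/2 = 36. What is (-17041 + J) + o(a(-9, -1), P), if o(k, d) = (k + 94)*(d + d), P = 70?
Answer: 15455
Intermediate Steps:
U(X, T) = -72 (U(X, T) = -2*36 = -72)
a(v, O) = -8 - 4*v (a(v, O) = -4*(v + 2) = -4*(2 + v) = -8 - 4*v)
J = 15416 (J = 15488 - 72 = 15416)
o(k, d) = 2*d*(94 + k) (o(k, d) = (94 + k)*(2*d) = 2*d*(94 + k))
(-17041 + J) + o(a(-9, -1), P) = (-17041 + 15416) + 2*70*(94 + (-8 - 4*(-9))) = -1625 + 2*70*(94 + (-8 + 36)) = -1625 + 2*70*(94 + 28) = -1625 + 2*70*122 = -1625 + 17080 = 15455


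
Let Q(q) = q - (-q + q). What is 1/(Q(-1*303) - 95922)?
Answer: -1/96225 ≈ -1.0392e-5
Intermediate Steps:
Q(q) = q (Q(q) = q - 1*0 = q + 0 = q)
1/(Q(-1*303) - 95922) = 1/(-1*303 - 95922) = 1/(-303 - 95922) = 1/(-96225) = -1/96225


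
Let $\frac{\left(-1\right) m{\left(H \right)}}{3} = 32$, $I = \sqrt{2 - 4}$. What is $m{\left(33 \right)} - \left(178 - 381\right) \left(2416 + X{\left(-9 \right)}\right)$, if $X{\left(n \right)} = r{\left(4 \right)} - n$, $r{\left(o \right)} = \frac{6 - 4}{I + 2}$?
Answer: $\frac{1476943}{3} - \frac{203 i \sqrt{2}}{3} \approx 4.9231 \cdot 10^{5} - 95.695 i$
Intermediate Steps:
$I = i \sqrt{2}$ ($I = \sqrt{-2} = i \sqrt{2} \approx 1.4142 i$)
$r{\left(o \right)} = \frac{2}{2 + i \sqrt{2}}$ ($r{\left(o \right)} = \frac{6 - 4}{i \sqrt{2} + 2} = \frac{2}{2 + i \sqrt{2}}$)
$m{\left(H \right)} = -96$ ($m{\left(H \right)} = \left(-3\right) 32 = -96$)
$X{\left(n \right)} = \frac{2}{3} - n - \frac{i \sqrt{2}}{3}$ ($X{\left(n \right)} = \left(\frac{2}{3} - \frac{i \sqrt{2}}{3}\right) - n = \frac{2}{3} - n - \frac{i \sqrt{2}}{3}$)
$m{\left(33 \right)} - \left(178 - 381\right) \left(2416 + X{\left(-9 \right)}\right) = -96 - \left(178 - 381\right) \left(2416 - \left(- \frac{29}{3} + \frac{i \sqrt{2}}{3}\right)\right) = -96 - - 203 \left(2416 + \left(\frac{2}{3} + 9 - \frac{i \sqrt{2}}{3}\right)\right) = -96 - - 203 \left(2416 + \left(\frac{29}{3} - \frac{i \sqrt{2}}{3}\right)\right) = -96 - - 203 \left(\frac{7277}{3} - \frac{i \sqrt{2}}{3}\right) = -96 - \left(- \frac{1477231}{3} + \frac{203 i \sqrt{2}}{3}\right) = -96 + \left(\frac{1477231}{3} - \frac{203 i \sqrt{2}}{3}\right) = \frac{1476943}{3} - \frac{203 i \sqrt{2}}{3}$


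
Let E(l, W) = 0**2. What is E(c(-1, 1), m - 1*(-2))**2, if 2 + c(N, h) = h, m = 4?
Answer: 0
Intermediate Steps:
c(N, h) = -2 + h
E(l, W) = 0
E(c(-1, 1), m - 1*(-2))**2 = 0**2 = 0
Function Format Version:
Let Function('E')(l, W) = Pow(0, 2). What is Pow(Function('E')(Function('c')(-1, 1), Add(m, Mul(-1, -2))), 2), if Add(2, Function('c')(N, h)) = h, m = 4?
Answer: 0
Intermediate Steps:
Function('c')(N, h) = Add(-2, h)
Function('E')(l, W) = 0
Pow(Function('E')(Function('c')(-1, 1), Add(m, Mul(-1, -2))), 2) = Pow(0, 2) = 0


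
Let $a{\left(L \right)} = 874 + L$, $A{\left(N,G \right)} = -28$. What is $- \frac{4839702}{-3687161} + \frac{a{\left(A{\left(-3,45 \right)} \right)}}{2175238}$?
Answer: $\frac{5265311518641}{4010226359659} \approx 1.313$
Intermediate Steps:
$- \frac{4839702}{-3687161} + \frac{a{\left(A{\left(-3,45 \right)} \right)}}{2175238} = - \frac{4839702}{-3687161} + \frac{874 - 28}{2175238} = \left(-4839702\right) \left(- \frac{1}{3687161}\right) + 846 \cdot \frac{1}{2175238} = \frac{4839702}{3687161} + \frac{423}{1087619} = \frac{5265311518641}{4010226359659}$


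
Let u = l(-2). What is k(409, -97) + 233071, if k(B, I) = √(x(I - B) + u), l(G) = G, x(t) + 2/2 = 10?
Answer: 233071 + √7 ≈ 2.3307e+5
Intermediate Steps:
x(t) = 9 (x(t) = -1 + 10 = 9)
u = -2
k(B, I) = √7 (k(B, I) = √(9 - 2) = √7)
k(409, -97) + 233071 = √7 + 233071 = 233071 + √7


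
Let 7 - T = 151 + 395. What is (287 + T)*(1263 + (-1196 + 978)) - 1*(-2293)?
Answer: -261047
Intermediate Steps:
T = -539 (T = 7 - (151 + 395) = 7 - 1*546 = 7 - 546 = -539)
(287 + T)*(1263 + (-1196 + 978)) - 1*(-2293) = (287 - 539)*(1263 + (-1196 + 978)) - 1*(-2293) = -252*(1263 - 218) + 2293 = -252*1045 + 2293 = -263340 + 2293 = -261047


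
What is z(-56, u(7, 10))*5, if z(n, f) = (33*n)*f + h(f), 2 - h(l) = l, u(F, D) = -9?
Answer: 83215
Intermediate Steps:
h(l) = 2 - l
z(n, f) = 2 - f + 33*f*n (z(n, f) = (33*n)*f + (2 - f) = 33*f*n + (2 - f) = 2 - f + 33*f*n)
z(-56, u(7, 10))*5 = (2 - 1*(-9) + 33*(-9)*(-56))*5 = (2 + 9 + 16632)*5 = 16643*5 = 83215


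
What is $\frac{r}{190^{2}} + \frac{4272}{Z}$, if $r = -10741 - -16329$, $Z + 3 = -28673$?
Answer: $\frac{376393}{64700225} \approx 0.0058175$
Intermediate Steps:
$Z = -28676$ ($Z = -3 - 28673 = -28676$)
$r = 5588$ ($r = -10741 + 16329 = 5588$)
$\frac{r}{190^{2}} + \frac{4272}{Z} = \frac{5588}{190^{2}} + \frac{4272}{-28676} = \frac{5588}{36100} + 4272 \left(- \frac{1}{28676}\right) = 5588 \cdot \frac{1}{36100} - \frac{1068}{7169} = \frac{1397}{9025} - \frac{1068}{7169} = \frac{376393}{64700225}$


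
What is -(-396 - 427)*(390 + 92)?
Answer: 396686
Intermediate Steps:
-(-396 - 427)*(390 + 92) = -(-823)*482 = -1*(-396686) = 396686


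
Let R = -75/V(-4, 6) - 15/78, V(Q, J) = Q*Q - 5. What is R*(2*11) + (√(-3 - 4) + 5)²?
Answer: -1771/13 + 10*I*√7 ≈ -136.23 + 26.458*I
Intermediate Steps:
V(Q, J) = -5 + Q² (V(Q, J) = Q² - 5 = -5 + Q²)
R = -2005/286 (R = -75/(-5 + (-4)²) - 15/78 = -75/(-5 + 16) - 15*1/78 = -75/11 - 5/26 = -2005/286 ≈ -7.0105)
R*(2*11) + (√(-3 - 4) + 5)² = -2005*11/143 + (√(-3 - 4) + 5)² = -2005/286*22 + (√(-7) + 5)² = -2005/13 + (I*√7 + 5)² = -2005/13 + (5 + I*√7)²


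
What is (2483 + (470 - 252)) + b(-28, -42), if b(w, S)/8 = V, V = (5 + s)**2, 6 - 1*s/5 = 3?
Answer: 5901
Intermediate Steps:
s = 15 (s = 30 - 5*3 = 30 - 15 = 15)
V = 400 (V = (5 + 15)**2 = 20**2 = 400)
b(w, S) = 3200 (b(w, S) = 8*400 = 3200)
(2483 + (470 - 252)) + b(-28, -42) = (2483 + (470 - 252)) + 3200 = (2483 + 218) + 3200 = 2701 + 3200 = 5901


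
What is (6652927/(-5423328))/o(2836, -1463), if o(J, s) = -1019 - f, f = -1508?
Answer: -6652927/2652007392 ≈ -0.0025086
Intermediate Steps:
o(J, s) = 489 (o(J, s) = -1019 - 1*(-1508) = -1019 + 1508 = 489)
(6652927/(-5423328))/o(2836, -1463) = (6652927/(-5423328))/489 = (6652927*(-1/5423328))*(1/489) = -6652927/5423328*1/489 = -6652927/2652007392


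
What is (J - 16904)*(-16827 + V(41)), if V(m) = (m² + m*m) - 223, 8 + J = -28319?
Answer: 619121928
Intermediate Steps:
J = -28327 (J = -8 - 28319 = -28327)
V(m) = -223 + 2*m² (V(m) = (m² + m²) - 223 = 2*m² - 223 = -223 + 2*m²)
(J - 16904)*(-16827 + V(41)) = (-28327 - 16904)*(-16827 + (-223 + 2*41²)) = -45231*(-16827 + (-223 + 2*1681)) = -45231*(-16827 + (-223 + 3362)) = -45231*(-16827 + 3139) = -45231*(-13688) = 619121928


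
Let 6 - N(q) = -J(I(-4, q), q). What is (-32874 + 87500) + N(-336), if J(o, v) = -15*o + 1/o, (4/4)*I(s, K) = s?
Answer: 218767/4 ≈ 54692.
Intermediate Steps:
I(s, K) = s
J(o, v) = 1/o - 15*o
N(q) = 263/4 (N(q) = 6 - (-1)*(1/(-4) - 15*(-4)) = 6 - (-1)*(-¼ + 60) = 6 - (-1)*239/4 = 6 - 1*(-239/4) = 6 + 239/4 = 263/4)
(-32874 + 87500) + N(-336) = (-32874 + 87500) + 263/4 = 54626 + 263/4 = 218767/4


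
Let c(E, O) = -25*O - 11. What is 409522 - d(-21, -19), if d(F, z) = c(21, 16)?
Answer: 409933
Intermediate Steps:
c(E, O) = -11 - 25*O
d(F, z) = -411 (d(F, z) = -11 - 25*16 = -11 - 400 = -411)
409522 - d(-21, -19) = 409522 - 1*(-411) = 409522 + 411 = 409933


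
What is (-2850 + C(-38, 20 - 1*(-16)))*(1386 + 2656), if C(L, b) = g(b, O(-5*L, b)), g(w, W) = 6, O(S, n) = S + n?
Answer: -11495448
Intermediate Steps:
C(L, b) = 6
(-2850 + C(-38, 20 - 1*(-16)))*(1386 + 2656) = (-2850 + 6)*(1386 + 2656) = -2844*4042 = -11495448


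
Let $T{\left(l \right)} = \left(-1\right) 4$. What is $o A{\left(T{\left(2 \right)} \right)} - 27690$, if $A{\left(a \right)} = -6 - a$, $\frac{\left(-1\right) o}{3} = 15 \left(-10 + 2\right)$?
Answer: $-28410$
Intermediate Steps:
$T{\left(l \right)} = -4$
$o = 360$ ($o = - 3 \cdot 15 \left(-10 + 2\right) = - 3 \cdot 15 \left(-8\right) = \left(-3\right) \left(-120\right) = 360$)
$o A{\left(T{\left(2 \right)} \right)} - 27690 = 360 \left(-6 - -4\right) - 27690 = 360 \left(-6 + 4\right) - 27690 = 360 \left(-2\right) - 27690 = -720 - 27690 = -28410$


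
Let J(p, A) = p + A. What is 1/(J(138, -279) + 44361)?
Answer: 1/44220 ≈ 2.2614e-5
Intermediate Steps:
J(p, A) = A + p
1/(J(138, -279) + 44361) = 1/((-279 + 138) + 44361) = 1/(-141 + 44361) = 1/44220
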